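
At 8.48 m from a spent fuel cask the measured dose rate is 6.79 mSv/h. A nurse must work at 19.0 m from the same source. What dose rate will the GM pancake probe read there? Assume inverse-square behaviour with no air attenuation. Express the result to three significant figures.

By the inverse-square law, scaling from 8.48 m to 19.0 m:
(8.48/19.0)² = 0.1992, so 6.79 × 0.1992 = 1.353 mSv/h.

1.35 mSv/h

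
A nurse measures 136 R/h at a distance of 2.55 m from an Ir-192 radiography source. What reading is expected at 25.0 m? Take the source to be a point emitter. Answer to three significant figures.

1.41 R/h

Using I₁d₁² = I₂d₂², the rate at 25.0 m is
(2.55/25.0)² = 0.01040, so 136 × 0.01040 = 1.414 R/h.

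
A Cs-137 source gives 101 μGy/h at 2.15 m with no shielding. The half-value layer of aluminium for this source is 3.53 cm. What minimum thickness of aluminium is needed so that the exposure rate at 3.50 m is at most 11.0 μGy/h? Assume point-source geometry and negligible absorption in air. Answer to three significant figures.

At 3.50 m, distance alone gives (2.15/3.50)² = 0.3773, so 101 × 0.3773 = 38.11 μGy/h.
Further attenuation needed: 38.11/11.0 = 3.465.
n = log₂(3.465) = 1.793 half-value layers.
Thickness = 1.793 × 3.53 cm = 6.329 cm.

6.33 cm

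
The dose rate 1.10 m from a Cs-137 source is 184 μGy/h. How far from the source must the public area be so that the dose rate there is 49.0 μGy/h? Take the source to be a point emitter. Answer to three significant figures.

2.13 m

Applying the 1/r² law, d₂ = d₁·√(I₁/I₂).
I₁/I₂ = 184/49.0 = 3.755, so d₂ = 1.10 × √3.755 = 2.132 m.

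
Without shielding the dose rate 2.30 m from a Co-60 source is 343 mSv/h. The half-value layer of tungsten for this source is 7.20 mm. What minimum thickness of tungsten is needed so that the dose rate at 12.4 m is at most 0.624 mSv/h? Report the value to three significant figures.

30.5 mm

At 12.4 m, distance alone gives 343 × (2.30/12.4)² = 343 × 0.03440 = 11.80 mSv/h.
Further attenuation needed: 11.80/0.624 = 18.91.
n = log₂(18.91) = 4.241 half-value layers.
Thickness = 4.241 × 7.20 mm = 30.54 mm.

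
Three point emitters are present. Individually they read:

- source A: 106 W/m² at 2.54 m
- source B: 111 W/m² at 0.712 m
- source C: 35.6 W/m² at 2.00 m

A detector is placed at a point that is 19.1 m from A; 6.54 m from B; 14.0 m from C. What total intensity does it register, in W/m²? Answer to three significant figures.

Each source contributes Iᵢ·(dᵢ/rᵢ)²; contributions add.
A: 106 × (2.54/19.1)² = 1.875 W/m²
B: 111 × (0.712/6.54)² = 1.316 W/m²
C: 35.6 × (2.00/14.0)² = 0.7265 W/m²
Total = 1.875 + 1.316 + 0.7265 = 3.917 W/m².

3.92 W/m²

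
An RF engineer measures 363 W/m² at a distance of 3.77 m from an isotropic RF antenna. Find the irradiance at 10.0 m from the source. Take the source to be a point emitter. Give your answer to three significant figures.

51.6 W/m²

Intensity scales as (d₁/d₂)², so the rate at 10.0 m is
(3.77/10.0)² = 0.1421, so 363 × 0.1421 = 51.58 W/m².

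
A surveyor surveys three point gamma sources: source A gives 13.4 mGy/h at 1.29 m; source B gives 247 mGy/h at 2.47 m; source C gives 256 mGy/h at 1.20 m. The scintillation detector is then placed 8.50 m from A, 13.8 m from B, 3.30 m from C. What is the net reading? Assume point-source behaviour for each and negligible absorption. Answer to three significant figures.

Each source contributes Iᵢ·(dᵢ/rᵢ)²; contributions add.
A: 13.4 × (1.29/8.50)² = 0.3086 mGy/h
B: 247 × (2.47/13.8)² = 7.913 mGy/h
C: 256 × (1.20/3.30)² = 33.85 mGy/h
Total = 0.3086 + 7.913 + 33.85 = 42.07 mGy/h.

42.1 mGy/h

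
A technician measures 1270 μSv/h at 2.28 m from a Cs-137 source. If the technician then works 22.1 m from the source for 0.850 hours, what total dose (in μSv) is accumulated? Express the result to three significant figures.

11.5 μSv

Applying the 1/r² law, rate at 22.1 m:
(2.28/22.1)² = 0.01064, so 1270 × 0.01064 = 13.51 μSv/h.
Dose = rate × time = 13.51 μSv/h × 0.8500 h = 11.48 μSv.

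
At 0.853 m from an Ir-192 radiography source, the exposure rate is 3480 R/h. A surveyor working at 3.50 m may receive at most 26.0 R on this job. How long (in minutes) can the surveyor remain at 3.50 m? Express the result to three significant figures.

7.55 min

Using I₁d₁² = I₂d₂², rate at 3.50 m:
3480 × (0.853/3.50)² = 3480 × 0.05940 = 206.7 R/h.
Stay time = 26.0 R ÷ 206.7 R/h = 0.1258 h = 7.548 min.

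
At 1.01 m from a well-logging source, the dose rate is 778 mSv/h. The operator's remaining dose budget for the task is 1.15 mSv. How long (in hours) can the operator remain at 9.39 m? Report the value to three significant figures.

Since intensity falls as 1/r², rate at 9.39 m:
778 × (1.01/9.39)² = 778 × 0.01157 = 9.001 mSv/h.
Stay time = 1.15 mSv ÷ 9.001 mSv/h = 0.1278 h.

0.128 h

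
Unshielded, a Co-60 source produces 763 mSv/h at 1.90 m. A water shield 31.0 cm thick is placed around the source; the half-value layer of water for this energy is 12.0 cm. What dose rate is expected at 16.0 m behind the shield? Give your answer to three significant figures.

1.80 mSv/h

Distance alone: (1.90/16.0)² = 0.01410, so 763 × 0.01410 = 10.76 mSv/h.
Shield: 31.0/12.0 = 2.583 half-value layers → attenuation 2^(−2.583) = 0.1669.
Combined: 10.76 × 0.1669 = 1.796 mSv/h.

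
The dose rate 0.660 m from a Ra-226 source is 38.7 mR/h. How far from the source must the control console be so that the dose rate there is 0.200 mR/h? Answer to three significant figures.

Since intensity falls as 1/r², d₂ = d₁·√(I₁/I₂).
I₁/I₂ = 38.7/0.200 = 193.5, so d₂ = 0.660 × √193.5 = 9.181 m.

9.18 m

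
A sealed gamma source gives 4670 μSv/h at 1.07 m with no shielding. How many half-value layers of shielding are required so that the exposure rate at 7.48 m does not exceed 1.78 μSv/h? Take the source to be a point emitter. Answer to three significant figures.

5.75 half-value layers

At 7.48 m, distance alone gives (1.07/7.48)² = 0.02046, so 4670 × 0.02046 = 95.55 μSv/h.
Further attenuation needed: 95.55/1.78 = 53.68.
n = log₂(53.68) = 5.746 half-value layers.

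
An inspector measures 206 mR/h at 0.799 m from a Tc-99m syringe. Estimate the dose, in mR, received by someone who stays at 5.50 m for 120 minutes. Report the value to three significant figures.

Applying the 1/r² law, rate at 5.50 m:
(0.799/5.50)² = 0.02110, so 206 × 0.02110 = 4.347 mR/h.
Dose = rate × time = 4.347 mR/h × 2.000 h = 8.694 mR.

8.69 mR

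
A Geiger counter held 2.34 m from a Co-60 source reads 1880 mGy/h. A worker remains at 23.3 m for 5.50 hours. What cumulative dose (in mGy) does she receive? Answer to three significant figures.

104 mGy

Using I₁d₁² = I₂d₂², rate at 23.3 m:
(2.34/23.3)² = 0.01009, so 1880 × 0.01009 = 18.97 mGy/h.
Dose = rate × time = 18.97 mGy/h × 5.500 h = 104.3 mGy.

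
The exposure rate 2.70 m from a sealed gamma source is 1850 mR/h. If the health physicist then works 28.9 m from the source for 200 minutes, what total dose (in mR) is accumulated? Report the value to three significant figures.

53.8 mR

Intensity scales as (d₁/d₂)², so rate at 28.9 m:
1850 × (2.70/28.9)² = 1850 × 0.008728 = 16.15 mR/h.
Dose = rate × time = 16.15 mR/h × 3.333 h = 53.83 mR.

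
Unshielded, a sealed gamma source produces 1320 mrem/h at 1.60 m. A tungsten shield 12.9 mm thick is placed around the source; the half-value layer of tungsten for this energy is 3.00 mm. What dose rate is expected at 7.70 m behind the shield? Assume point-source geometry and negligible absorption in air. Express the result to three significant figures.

Distance alone: (1.60/7.70)² = 0.04318, so 1320 × 0.04318 = 57.00 mrem/h.
Shield: 12.9/3.00 = 4.300 half-value layers → attenuation 2^(−4.300) = 0.05077.
Combined: 57.00 × 0.05077 = 2.894 mrem/h.

2.89 mrem/h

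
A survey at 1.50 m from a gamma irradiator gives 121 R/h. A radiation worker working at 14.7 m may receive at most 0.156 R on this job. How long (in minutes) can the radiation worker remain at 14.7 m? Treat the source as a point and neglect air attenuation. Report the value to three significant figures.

7.43 min

Intensity scales as (d₁/d₂)², so rate at 14.7 m:
121 × (1.50/14.7)² = 121 × 0.01041 = 1.260 R/h.
Stay time = 0.156 R ÷ 1.260 R/h = 0.1238 h = 7.428 min.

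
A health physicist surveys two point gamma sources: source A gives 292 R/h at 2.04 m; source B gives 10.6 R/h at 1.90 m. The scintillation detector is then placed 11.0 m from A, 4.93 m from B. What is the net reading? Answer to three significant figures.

By superposition, sum each source's inverse-square contribution:
A: 292 × (2.04/11.0)² = 10.04 R/h
B: 10.6 × (1.90/4.93)² = 1.574 R/h
Total = 10.04 + 1.574 = 11.61 R/h.

11.6 R/h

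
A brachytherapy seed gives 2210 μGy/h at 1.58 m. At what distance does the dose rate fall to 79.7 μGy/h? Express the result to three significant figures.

Applying the 1/r² law, d₂ = d₁·√(I₁/I₂).
I₁/I₂ = 2210/79.7 = 27.73, so d₂ = 1.58 × √27.73 = 8.320 m.

8.32 m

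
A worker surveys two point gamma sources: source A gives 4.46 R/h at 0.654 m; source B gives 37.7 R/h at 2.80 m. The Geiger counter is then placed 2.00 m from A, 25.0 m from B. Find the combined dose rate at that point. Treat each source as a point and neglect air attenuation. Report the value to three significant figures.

0.950 R/h

Each source contributes Iᵢ·(dᵢ/rᵢ)²; contributions add.
A: 4.46 × (0.654/2.00)² = 0.4769 R/h
B: 37.7 × (2.80/25.0)² = 0.4729 R/h
Total = 0.4769 + 0.4729 = 0.9498 R/h.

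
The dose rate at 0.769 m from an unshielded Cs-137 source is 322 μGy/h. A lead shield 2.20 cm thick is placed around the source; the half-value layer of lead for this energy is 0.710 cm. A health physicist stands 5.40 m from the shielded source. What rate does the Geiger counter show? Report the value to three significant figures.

0.762 μGy/h

Distance alone: 322 × (0.769/5.40)² = 322 × 0.02028 = 6.530 μGy/h.
Shield: 2.20/0.710 = 3.099 half-value layers → attenuation 2^(−3.099) = 0.1167.
Combined: 6.530 × 0.1167 = 0.7621 μGy/h.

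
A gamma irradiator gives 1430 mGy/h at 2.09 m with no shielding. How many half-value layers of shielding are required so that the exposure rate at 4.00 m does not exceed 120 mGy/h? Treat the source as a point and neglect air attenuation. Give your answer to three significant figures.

1.70 half-value layers

At 4.00 m, distance alone gives 1430 × (2.09/4.00)² = 1430 × 0.2730 = 390.4 mGy/h.
Further attenuation needed: 390.4/120 = 3.253.
n = log₂(3.253) = 1.702 half-value layers.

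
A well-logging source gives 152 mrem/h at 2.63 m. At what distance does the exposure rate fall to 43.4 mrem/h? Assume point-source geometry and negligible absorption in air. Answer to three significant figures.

Since intensity falls as 1/r², d₂ = d₁·√(I₁/I₂).
I₁/I₂ = 152/43.4 = 3.502, so d₂ = 2.63 × √3.502 = 4.922 m.

4.92 m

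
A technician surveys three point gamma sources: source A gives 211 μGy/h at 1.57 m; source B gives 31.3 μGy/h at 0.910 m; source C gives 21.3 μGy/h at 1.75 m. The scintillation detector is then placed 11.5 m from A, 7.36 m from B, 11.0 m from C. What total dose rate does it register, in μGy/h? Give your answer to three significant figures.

4.95 μGy/h

Each source contributes Iᵢ·(dᵢ/rᵢ)²; contributions add.
A: 211 × (1.57/11.5)² = 3.933 μGy/h
B: 31.3 × (0.910/7.36)² = 0.4785 μGy/h
C: 21.3 × (1.75/11.0)² = 0.5391 μGy/h
Total = 3.933 + 0.4785 + 0.5391 = 4.951 μGy/h.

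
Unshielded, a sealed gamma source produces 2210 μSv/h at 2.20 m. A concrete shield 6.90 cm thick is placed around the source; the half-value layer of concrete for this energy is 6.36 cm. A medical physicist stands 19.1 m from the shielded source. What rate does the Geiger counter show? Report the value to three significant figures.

13.8 μSv/h

Distance alone: (2.20/19.1)² = 0.01327, so 2210 × 0.01327 = 29.33 μSv/h.
Shield: 6.90/6.36 = 1.085 half-value layers → attenuation 2^(−1.085) = 0.4714.
Combined: 29.33 × 0.4714 = 13.83 μSv/h.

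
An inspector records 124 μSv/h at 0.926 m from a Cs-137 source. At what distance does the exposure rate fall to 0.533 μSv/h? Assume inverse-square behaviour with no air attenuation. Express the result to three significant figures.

Using I₁d₁² = I₂d₂², d₂ = d₁·√(I₁/I₂).
I₁/I₂ = 124/0.533 = 232.6, so d₂ = 0.926 × √232.6 = 14.12 m.

14.1 m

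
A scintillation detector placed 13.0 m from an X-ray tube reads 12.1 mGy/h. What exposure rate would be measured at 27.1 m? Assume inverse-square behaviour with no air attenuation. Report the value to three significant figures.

Using I₁d₁² = I₂d₂², scaling from 13.0 m to 27.1 m:
(13.0/27.1)² = 0.2301, so 12.1 × 0.2301 = 2.784 mGy/h.

2.78 mGy/h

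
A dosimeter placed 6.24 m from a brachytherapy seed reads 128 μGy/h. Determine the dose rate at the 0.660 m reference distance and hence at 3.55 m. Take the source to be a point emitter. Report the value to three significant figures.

Intensity scales as (d₁/d₂)², so
At 0.660 m: 128 × (6.24/0.660)² = 128 × 89.39 = 11440 μGy/h
At 3.55 m: 11440 × (0.660/3.55)² = 11440 × 0.03456 = 395.4 μGy/h.

11400 μGy/h; 395 μGy/h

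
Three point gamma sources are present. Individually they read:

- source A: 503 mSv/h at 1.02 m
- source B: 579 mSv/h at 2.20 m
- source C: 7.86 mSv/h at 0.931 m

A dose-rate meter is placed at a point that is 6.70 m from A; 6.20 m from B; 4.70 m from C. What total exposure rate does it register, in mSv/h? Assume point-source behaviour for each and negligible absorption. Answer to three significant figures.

By superposition, sum each source's inverse-square contribution:
A: 503 × (1.02/6.70)² = 11.66 mSv/h
B: 579 × (2.20/6.20)² = 72.90 mSv/h
C: 7.86 × (0.931/4.70)² = 0.3084 mSv/h
Total = 11.66 + 72.90 + 0.3084 = 84.87 mSv/h.

84.9 mSv/h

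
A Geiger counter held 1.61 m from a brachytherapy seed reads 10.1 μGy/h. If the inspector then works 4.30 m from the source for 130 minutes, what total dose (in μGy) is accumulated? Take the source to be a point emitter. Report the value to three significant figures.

3.07 μGy

Intensity scales as (d₁/d₂)², so rate at 4.30 m:
10.1 × (1.61/4.30)² = 10.1 × 0.1402 = 1.416 μGy/h.
Dose = rate × time = 1.416 μGy/h × 2.167 h = 3.068 μGy.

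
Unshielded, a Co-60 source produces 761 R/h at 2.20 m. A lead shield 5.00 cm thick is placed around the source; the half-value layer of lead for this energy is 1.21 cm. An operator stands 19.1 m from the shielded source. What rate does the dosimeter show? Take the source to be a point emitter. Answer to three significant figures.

Distance alone: (2.20/19.1)² = 0.01327, so 761 × 0.01327 = 10.10 R/h.
Shield: 5.00/1.21 = 4.132 half-value layers → attenuation 2^(−4.132) = 0.05704.
Combined: 10.10 × 0.05704 = 0.5761 R/h.

0.576 R/h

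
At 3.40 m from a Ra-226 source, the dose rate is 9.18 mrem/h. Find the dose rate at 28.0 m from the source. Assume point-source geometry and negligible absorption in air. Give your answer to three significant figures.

0.135 mrem/h

Intensity scales as (d₁/d₂)², so the rate at 28.0 m is
9.18 × (3.40/28.0)² = 9.18 × 0.01474 = 0.1353 mrem/h.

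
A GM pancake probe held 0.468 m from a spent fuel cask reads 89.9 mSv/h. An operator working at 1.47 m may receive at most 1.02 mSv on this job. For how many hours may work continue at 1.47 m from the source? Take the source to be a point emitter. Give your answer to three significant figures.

Intensity scales as (d₁/d₂)², so rate at 1.47 m:
(0.468/1.47)² = 0.1014, so 89.9 × 0.1014 = 9.116 mSv/h.
Stay time = 1.02 mSv ÷ 9.116 mSv/h = 0.1119 h.

0.112 h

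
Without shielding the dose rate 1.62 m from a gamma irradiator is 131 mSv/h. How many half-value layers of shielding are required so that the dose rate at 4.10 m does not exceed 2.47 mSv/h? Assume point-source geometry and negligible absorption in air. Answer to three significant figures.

3.05 half-value layers

At 4.10 m, distance alone gives (1.62/4.10)² = 0.1561, so 131 × 0.1561 = 20.45 mSv/h.
Further attenuation needed: 20.45/2.47 = 8.279.
n = log₂(8.279) = 3.049 half-value layers.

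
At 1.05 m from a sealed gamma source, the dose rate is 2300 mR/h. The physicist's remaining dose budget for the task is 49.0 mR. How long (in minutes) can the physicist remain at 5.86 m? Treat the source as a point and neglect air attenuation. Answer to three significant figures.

Since intensity falls as 1/r², rate at 5.86 m:
(1.05/5.86)² = 0.03211, so 2300 × 0.03211 = 73.85 mR/h.
Stay time = 49.0 mR ÷ 73.85 mR/h = 0.6635 h = 39.81 min.

39.8 min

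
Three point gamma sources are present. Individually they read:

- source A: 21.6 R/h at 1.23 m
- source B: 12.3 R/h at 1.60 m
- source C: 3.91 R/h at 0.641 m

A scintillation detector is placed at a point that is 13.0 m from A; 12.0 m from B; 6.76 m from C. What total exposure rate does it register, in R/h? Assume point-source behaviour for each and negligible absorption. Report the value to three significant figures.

By superposition, sum each source's inverse-square contribution:
A: 21.6 × (1.23/13.0)² = 0.1934 R/h
B: 12.3 × (1.60/12.0)² = 0.2187 R/h
C: 3.91 × (0.641/6.76)² = 0.03516 R/h
Total = 0.1934 + 0.2187 + 0.03516 = 0.4473 R/h.

0.447 R/h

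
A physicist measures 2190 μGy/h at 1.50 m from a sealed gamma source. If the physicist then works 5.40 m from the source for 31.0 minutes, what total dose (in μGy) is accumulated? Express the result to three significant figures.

87.3 μGy

By the inverse-square law, rate at 5.40 m:
2190 × (1.50/5.40)² = 2190 × 0.07716 = 169.0 μGy/h.
Dose = rate × time = 169.0 μGy/h × 0.5167 h = 87.32 μGy.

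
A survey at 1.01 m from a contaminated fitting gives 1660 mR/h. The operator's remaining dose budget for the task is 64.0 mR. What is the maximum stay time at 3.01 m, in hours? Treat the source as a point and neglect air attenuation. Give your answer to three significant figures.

0.342 h

Using I₁d₁² = I₂d₂², rate at 3.01 m:
1660 × (1.01/3.01)² = 1660 × 0.1126 = 186.9 mR/h.
Stay time = 64.0 mR ÷ 186.9 mR/h = 0.3424 h.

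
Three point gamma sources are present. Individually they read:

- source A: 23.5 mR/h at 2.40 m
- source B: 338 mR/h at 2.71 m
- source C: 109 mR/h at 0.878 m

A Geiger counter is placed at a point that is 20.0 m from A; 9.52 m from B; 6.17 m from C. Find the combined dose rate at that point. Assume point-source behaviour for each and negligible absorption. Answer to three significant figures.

29.9 mR/h

Each source contributes Iᵢ·(dᵢ/rᵢ)²; contributions add.
A: 23.5 × (2.40/20.0)² = 0.3384 mR/h
B: 338 × (2.71/9.52)² = 27.39 mR/h
C: 109 × (0.878/6.17)² = 2.207 mR/h
Total = 0.3384 + 27.39 + 2.207 = 29.94 mR/h.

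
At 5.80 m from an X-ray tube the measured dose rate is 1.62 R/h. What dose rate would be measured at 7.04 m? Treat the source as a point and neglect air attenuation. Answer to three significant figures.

Intensity scales as (d₁/d₂)², so scaling from 5.80 m to 7.04 m:
1.62 × (5.80/7.04)² = 1.62 × 0.6788 = 1.100 R/h.

1.10 R/h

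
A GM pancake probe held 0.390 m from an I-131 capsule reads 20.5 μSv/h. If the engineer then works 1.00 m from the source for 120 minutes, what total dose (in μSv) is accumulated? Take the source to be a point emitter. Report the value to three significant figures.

Since intensity falls as 1/r², rate at 1.00 m:
(0.390/1.00)² = 0.1521, so 20.5 × 0.1521 = 3.118 μSv/h.
Dose = rate × time = 3.118 μSv/h × 2.000 h = 6.236 μSv.

6.24 μSv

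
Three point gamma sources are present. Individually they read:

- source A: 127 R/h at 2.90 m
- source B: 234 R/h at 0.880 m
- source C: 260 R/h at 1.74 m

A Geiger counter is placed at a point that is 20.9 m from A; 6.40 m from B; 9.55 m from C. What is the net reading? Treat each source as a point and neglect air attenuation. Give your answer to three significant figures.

Each source contributes Iᵢ·(dᵢ/rᵢ)²; contributions add.
A: 127 × (2.90/20.9)² = 2.445 R/h
B: 234 × (0.880/6.40)² = 4.424 R/h
C: 260 × (1.74/9.55)² = 8.631 R/h
Total = 2.445 + 4.424 + 8.631 = 15.50 R/h.

15.5 R/h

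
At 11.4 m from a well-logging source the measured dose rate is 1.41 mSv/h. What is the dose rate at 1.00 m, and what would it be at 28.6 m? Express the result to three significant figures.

183 mSv/h; 0.224 mSv/h

By the inverse-square law,
At 1.00 m: (11.4/1.00)² = 130.0, so 1.41 × 130.0 = 183.3 mSv/h
At 28.6 m: (1.00/28.6)² = 0.001223, so 183.3 × 0.001223 = 0.2242 mSv/h.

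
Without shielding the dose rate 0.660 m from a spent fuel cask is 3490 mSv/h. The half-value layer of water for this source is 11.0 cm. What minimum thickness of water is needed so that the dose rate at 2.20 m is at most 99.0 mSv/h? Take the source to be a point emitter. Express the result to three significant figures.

At 2.20 m, distance alone gives 3490 × (0.660/2.20)² = 3490 × 0.09000 = 314.1 mSv/h.
Further attenuation needed: 314.1/99.0 = 3.173.
n = log₂(3.173) = 1.666 half-value layers.
Thickness = 1.666 × 11.0 cm = 18.33 cm.

18.3 cm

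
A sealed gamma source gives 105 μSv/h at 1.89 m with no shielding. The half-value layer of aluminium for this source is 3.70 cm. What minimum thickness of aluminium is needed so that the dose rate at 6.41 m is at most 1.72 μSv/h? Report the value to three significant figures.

8.91 cm

At 6.41 m, distance alone gives 105 × (1.89/6.41)² = 105 × 0.08694 = 9.129 μSv/h.
Further attenuation needed: 9.129/1.72 = 5.308.
n = log₂(5.308) = 2.408 half-value layers.
Thickness = 2.408 × 3.70 cm = 8.910 cm.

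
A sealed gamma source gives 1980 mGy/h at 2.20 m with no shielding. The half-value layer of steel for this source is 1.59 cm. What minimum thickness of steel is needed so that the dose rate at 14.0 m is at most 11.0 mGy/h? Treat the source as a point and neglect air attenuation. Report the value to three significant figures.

At 14.0 m, distance alone gives (2.20/14.0)² = 0.02469, so 1980 × 0.02469 = 48.89 mGy/h.
Further attenuation needed: 48.89/11.0 = 4.445.
n = log₂(4.445) = 2.152 half-value layers.
Thickness = 2.152 × 1.59 cm = 3.422 cm.

3.42 cm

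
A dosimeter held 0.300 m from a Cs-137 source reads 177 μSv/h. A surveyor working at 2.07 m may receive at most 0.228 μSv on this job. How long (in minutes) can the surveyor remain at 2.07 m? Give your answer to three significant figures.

Since intensity falls as 1/r², rate at 2.07 m:
177 × (0.300/2.07)² = 177 × 0.02100 = 3.717 μSv/h.
Stay time = 0.228 μSv ÷ 3.717 μSv/h = 0.06134 h = 3.680 min.

3.68 min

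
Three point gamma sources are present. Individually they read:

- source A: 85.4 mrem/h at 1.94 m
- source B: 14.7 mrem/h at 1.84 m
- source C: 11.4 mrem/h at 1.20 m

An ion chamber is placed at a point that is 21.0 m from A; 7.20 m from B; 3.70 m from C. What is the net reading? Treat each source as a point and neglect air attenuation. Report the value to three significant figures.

Each source contributes Iᵢ·(dᵢ/rᵢ)²; contributions add.
A: 85.4 × (1.94/21.0)² = 0.7288 mrem/h
B: 14.7 × (1.84/7.20)² = 0.9600 mrem/h
C: 11.4 × (1.20/3.70)² = 1.199 mrem/h
Total = 0.7288 + 0.9600 + 1.199 = 2.888 mrem/h.

2.89 mrem/h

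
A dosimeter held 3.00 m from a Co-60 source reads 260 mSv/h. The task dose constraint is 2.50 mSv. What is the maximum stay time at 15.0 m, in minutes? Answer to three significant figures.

Intensity scales as (d₁/d₂)², so rate at 15.0 m:
(3.00/15.0)² = 0.04000, so 260 × 0.04000 = 10.40 mSv/h.
Stay time = 2.50 mSv ÷ 10.40 mSv/h = 0.2404 h = 14.42 min.

14.4 min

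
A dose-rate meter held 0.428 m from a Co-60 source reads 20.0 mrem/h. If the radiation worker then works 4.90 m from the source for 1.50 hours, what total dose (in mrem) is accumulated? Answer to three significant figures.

Using I₁d₁² = I₂d₂², rate at 4.90 m:
20.0 × (0.428/4.90)² = 20.0 × 0.007629 = 0.1526 mrem/h.
Dose = rate × time = 0.1526 mrem/h × 1.500 h = 0.2289 mrem.

0.229 mrem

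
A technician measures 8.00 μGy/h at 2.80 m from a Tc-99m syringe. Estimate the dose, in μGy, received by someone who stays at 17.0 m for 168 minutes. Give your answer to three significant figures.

Since intensity falls as 1/r², rate at 17.0 m:
8.00 × (2.80/17.0)² = 8.00 × 0.02713 = 0.2170 μGy/h.
Dose = rate × time = 0.2170 μGy/h × 2.800 h = 0.6076 μGy.

0.608 μGy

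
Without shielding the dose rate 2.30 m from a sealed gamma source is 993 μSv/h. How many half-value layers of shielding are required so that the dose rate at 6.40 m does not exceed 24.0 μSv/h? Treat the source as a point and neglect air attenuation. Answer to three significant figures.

2.42 half-value layers

At 6.40 m, distance alone gives 993 × (2.30/6.40)² = 993 × 0.1292 = 128.3 μSv/h.
Further attenuation needed: 128.3/24.0 = 5.346.
n = log₂(5.346) = 2.418 half-value layers.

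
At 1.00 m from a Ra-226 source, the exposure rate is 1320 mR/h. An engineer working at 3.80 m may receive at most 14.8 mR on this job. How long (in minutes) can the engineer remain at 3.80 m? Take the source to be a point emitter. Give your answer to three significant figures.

By the inverse-square law, rate at 3.80 m:
(1.00/3.80)² = 0.06925, so 1320 × 0.06925 = 91.41 mR/h.
Stay time = 14.8 mR ÷ 91.41 mR/h = 0.1619 h = 9.714 min.

9.71 min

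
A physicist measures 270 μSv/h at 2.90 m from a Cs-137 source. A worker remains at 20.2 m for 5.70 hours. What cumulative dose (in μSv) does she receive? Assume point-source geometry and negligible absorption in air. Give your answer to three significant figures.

31.7 μSv

Using I₁d₁² = I₂d₂², rate at 20.2 m:
(2.90/20.2)² = 0.02061, so 270 × 0.02061 = 5.565 μSv/h.
Dose = rate × time = 5.565 μSv/h × 5.700 h = 31.72 μSv.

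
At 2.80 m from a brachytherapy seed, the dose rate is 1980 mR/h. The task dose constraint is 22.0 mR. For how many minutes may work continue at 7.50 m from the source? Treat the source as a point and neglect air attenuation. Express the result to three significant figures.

4.78 min

Intensity scales as (d₁/d₂)², so rate at 7.50 m:
1980 × (2.80/7.50)² = 1980 × 0.1394 = 276.0 mR/h.
Stay time = 22.0 mR ÷ 276.0 mR/h = 0.07971 h = 4.783 min.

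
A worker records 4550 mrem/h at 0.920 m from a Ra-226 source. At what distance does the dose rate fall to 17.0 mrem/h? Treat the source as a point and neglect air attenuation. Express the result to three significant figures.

15.1 m

Intensity scales as (d₁/d₂)², so d₂ = d₁·√(I₁/I₂).
I₁/I₂ = 4550/17.0 = 267.6, so d₂ = 0.920 × √267.6 = 15.05 m.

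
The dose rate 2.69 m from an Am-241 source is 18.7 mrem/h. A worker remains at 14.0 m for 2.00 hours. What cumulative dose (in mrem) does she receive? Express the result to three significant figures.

1.38 mrem

Using I₁d₁² = I₂d₂², rate at 14.0 m:
18.7 × (2.69/14.0)² = 18.7 × 0.03692 = 0.6904 mrem/h.
Dose = rate × time = 0.6904 mrem/h × 2.000 h = 1.381 mrem.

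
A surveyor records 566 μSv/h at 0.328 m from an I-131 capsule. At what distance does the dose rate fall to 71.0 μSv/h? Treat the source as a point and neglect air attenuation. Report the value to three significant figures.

0.926 m

Using I₁d₁² = I₂d₂², d₂ = d₁·√(I₁/I₂).
I₁/I₂ = 566/71.0 = 7.972, so d₂ = 0.328 × √7.972 = 0.9261 m.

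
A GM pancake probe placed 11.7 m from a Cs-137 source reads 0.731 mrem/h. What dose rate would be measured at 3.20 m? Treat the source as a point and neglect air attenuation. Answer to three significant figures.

9.77 mrem/h

Using I₁d₁² = I₂d₂², scaling from 11.7 m to 3.20 m:
(11.7/3.20)² = 13.37, so 0.731 × 13.37 = 9.773 mrem/h.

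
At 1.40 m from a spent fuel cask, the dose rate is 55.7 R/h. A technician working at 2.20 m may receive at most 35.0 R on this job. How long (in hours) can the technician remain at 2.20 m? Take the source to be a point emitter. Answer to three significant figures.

Applying the 1/r² law, rate at 2.20 m:
55.7 × (1.40/2.20)² = 55.7 × 0.4050 = 22.56 R/h.
Stay time = 35.0 R ÷ 22.56 R/h = 1.551 h.

1.55 h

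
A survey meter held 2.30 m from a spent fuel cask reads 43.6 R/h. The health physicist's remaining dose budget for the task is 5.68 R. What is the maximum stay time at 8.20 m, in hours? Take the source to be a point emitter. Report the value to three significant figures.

Applying the 1/r² law, rate at 8.20 m:
(2.30/8.20)² = 0.07867, so 43.6 × 0.07867 = 3.430 R/h.
Stay time = 5.68 R ÷ 3.430 R/h = 1.656 h.

1.66 h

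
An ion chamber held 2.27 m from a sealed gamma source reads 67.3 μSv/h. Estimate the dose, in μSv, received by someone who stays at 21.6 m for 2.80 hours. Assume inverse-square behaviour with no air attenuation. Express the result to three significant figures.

2.08 μSv

Intensity scales as (d₁/d₂)², so rate at 21.6 m:
(2.27/21.6)² = 0.01104, so 67.3 × 0.01104 = 0.7430 μSv/h.
Dose = rate × time = 0.7430 μSv/h × 2.800 h = 2.080 μSv.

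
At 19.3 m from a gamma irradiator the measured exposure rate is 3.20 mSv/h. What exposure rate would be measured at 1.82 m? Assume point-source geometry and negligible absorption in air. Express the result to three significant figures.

Intensity scales as (d₁/d₂)², so scaling from 19.3 m to 1.82 m:
(19.3/1.82)² = 112.5, so 3.20 × 112.5 = 360.0 mSv/h.

360 mSv/h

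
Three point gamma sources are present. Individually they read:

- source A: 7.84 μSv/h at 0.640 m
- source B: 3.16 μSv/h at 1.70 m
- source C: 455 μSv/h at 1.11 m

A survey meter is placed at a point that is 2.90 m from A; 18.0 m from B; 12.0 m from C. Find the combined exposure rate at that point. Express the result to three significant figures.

4.30 μSv/h

Each source contributes Iᵢ·(dᵢ/rᵢ)²; contributions add.
A: 7.84 × (0.640/2.90)² = 0.3818 μSv/h
B: 3.16 × (1.70/18.0)² = 0.02819 μSv/h
C: 455 × (1.11/12.0)² = 3.893 μSv/h
Total = 0.3818 + 0.02819 + 3.893 = 4.303 μSv/h.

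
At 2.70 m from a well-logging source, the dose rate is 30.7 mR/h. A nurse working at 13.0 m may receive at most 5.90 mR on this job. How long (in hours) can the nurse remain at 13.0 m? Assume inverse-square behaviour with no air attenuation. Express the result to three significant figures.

4.46 h

By the inverse-square law, rate at 13.0 m:
30.7 × (2.70/13.0)² = 30.7 × 0.04314 = 1.324 mR/h.
Stay time = 5.90 mR ÷ 1.324 mR/h = 4.456 h.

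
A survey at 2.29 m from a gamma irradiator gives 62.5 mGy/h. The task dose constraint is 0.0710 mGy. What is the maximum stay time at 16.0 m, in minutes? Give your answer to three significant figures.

Since intensity falls as 1/r², rate at 16.0 m:
(2.29/16.0)² = 0.02048, so 62.5 × 0.02048 = 1.280 mGy/h.
Stay time = 0.0710 mGy ÷ 1.280 mGy/h = 0.05547 h = 3.328 min.

3.33 min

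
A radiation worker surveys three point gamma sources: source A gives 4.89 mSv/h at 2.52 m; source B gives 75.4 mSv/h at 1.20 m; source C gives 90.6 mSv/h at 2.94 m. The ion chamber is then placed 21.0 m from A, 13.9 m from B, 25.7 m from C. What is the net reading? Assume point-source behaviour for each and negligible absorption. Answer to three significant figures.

1.82 mSv/h

Each source contributes Iᵢ·(dᵢ/rᵢ)²; contributions add.
A: 4.89 × (2.52/21.0)² = 0.07042 mSv/h
B: 75.4 × (1.20/13.9)² = 0.5620 mSv/h
C: 90.6 × (2.94/25.7)² = 1.186 mSv/h
Total = 0.07042 + 0.5620 + 1.186 = 1.818 mSv/h.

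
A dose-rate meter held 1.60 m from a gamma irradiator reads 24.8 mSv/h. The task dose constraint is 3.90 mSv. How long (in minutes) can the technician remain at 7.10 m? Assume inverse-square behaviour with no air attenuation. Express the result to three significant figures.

186 min

Intensity scales as (d₁/d₂)², so rate at 7.10 m:
(1.60/7.10)² = 0.05078, so 24.8 × 0.05078 = 1.259 mSv/h.
Stay time = 3.90 mSv ÷ 1.259 mSv/h = 3.098 h = 185.9 min.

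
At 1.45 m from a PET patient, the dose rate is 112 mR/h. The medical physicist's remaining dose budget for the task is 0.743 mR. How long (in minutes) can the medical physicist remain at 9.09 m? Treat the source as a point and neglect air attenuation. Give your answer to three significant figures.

Since intensity falls as 1/r², rate at 9.09 m:
112 × (1.45/9.09)² = 112 × 0.02545 = 2.850 mR/h.
Stay time = 0.743 mR ÷ 2.850 mR/h = 0.2607 h = 15.64 min.

15.6 min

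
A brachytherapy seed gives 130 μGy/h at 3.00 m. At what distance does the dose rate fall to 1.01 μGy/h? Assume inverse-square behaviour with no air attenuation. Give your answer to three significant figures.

By the inverse-square law, d₂ = d₁·√(I₁/I₂).
I₁/I₂ = 130/1.01 = 128.7, so d₂ = 3.00 × √128.7 = 34.03 m.

34.0 m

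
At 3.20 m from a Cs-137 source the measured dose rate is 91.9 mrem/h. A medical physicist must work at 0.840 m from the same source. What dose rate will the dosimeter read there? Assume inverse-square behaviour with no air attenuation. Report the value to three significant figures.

1330 mrem/h

By the inverse-square law, scaling from 3.20 m to 0.840 m:
91.9 × (3.20/0.840)² = 91.9 × 14.51 = 1333 mrem/h.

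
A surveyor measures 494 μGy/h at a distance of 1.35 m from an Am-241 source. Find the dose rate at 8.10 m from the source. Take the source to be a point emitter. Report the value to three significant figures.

13.7 μGy/h

Using I₁d₁² = I₂d₂², the rate at 8.10 m is
(1.35/8.10)² = 0.02778, so 494 × 0.02778 = 13.72 μGy/h.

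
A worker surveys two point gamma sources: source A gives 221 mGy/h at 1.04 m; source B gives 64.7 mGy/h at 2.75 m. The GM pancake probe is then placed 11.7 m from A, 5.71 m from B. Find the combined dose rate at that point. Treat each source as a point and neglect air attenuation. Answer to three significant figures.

Each source contributes Iᵢ·(dᵢ/rᵢ)²; contributions add.
A: 221 × (1.04/11.7)² = 1.746 mGy/h
B: 64.7 × (2.75/5.71)² = 15.01 mGy/h
Total = 1.746 + 15.01 = 16.76 mGy/h.

16.8 mGy/h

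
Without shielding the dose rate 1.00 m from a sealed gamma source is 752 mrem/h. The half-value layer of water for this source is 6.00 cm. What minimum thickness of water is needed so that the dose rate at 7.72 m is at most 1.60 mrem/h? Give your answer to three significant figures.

At 7.72 m, distance alone gives (1.00/7.72)² = 0.01678, so 752 × 0.01678 = 12.62 mrem/h.
Further attenuation needed: 12.62/1.60 = 7.887.
n = log₂(7.887) = 2.979 half-value layers.
Thickness = 2.979 × 6.00 cm = 17.87 cm.

17.9 cm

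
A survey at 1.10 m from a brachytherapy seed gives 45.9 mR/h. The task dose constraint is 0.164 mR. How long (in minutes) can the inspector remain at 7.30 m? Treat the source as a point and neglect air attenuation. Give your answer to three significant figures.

Applying the 1/r² law, rate at 7.30 m:
45.9 × (1.10/7.30)² = 45.9 × 0.02271 = 1.042 mR/h.
Stay time = 0.164 mR ÷ 1.042 mR/h = 0.1574 h = 9.444 min.

9.44 min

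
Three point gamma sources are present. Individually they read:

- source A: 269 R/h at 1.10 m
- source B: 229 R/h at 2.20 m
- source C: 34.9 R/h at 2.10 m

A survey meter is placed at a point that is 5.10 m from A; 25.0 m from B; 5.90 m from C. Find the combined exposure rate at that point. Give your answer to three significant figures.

By superposition, sum each source's inverse-square contribution:
A: 269 × (1.10/5.10)² = 12.51 R/h
B: 229 × (2.20/25.0)² = 1.773 R/h
C: 34.9 × (2.10/5.90)² = 4.421 R/h
Total = 12.51 + 1.773 + 4.421 = 18.70 R/h.

18.7 R/h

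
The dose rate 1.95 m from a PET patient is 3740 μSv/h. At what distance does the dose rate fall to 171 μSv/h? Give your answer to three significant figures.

Since intensity falls as 1/r², d₂ = d₁·√(I₁/I₂).
I₁/I₂ = 3740/171 = 21.87, so d₂ = 1.95 × √21.87 = 9.119 m.

9.12 m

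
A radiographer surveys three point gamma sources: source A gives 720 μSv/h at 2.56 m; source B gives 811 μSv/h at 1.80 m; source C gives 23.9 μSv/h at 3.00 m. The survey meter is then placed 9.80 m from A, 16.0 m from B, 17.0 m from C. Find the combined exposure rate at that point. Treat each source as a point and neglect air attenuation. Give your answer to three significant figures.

60.1 μSv/h

By superposition, sum each source's inverse-square contribution:
A: 720 × (2.56/9.80)² = 49.13 μSv/h
B: 811 × (1.80/16.0)² = 10.26 μSv/h
C: 23.9 × (3.00/17.0)² = 0.7443 μSv/h
Total = 49.13 + 10.26 + 0.7443 = 60.13 μSv/h.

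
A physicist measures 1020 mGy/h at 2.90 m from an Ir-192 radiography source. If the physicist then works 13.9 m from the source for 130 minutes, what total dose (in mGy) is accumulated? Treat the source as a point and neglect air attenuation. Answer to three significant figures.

Using I₁d₁² = I₂d₂², rate at 13.9 m:
(2.90/13.9)² = 0.04353, so 1020 × 0.04353 = 44.40 mGy/h.
Dose = rate × time = 44.40 mGy/h × 2.167 h = 96.21 mGy.

96.2 mGy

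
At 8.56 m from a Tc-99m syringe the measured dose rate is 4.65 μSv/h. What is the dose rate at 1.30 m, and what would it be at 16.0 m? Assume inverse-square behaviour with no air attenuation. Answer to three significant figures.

Applying the 1/r² law,
At 1.30 m: (8.56/1.30)² = 43.36, so 4.65 × 43.36 = 201.6 μSv/h
At 16.0 m: 201.6 × (1.30/16.0)² = 201.6 × 0.006602 = 1.331 μSv/h.

202 μSv/h; 1.33 μSv/h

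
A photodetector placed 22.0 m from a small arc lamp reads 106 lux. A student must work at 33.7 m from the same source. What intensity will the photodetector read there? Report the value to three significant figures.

45.2 lux

By the inverse-square law, scaling from 22.0 m to 33.7 m:
(22.0/33.7)² = 0.4262, so 106 × 0.4262 = 45.18 lux.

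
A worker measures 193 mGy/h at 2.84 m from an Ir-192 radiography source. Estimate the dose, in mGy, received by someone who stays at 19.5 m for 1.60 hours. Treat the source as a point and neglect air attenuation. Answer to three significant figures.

6.55 mGy

Applying the 1/r² law, rate at 19.5 m:
193 × (2.84/19.5)² = 193 × 0.02121 = 4.094 mGy/h.
Dose = rate × time = 4.094 mGy/h × 1.600 h = 6.550 mGy.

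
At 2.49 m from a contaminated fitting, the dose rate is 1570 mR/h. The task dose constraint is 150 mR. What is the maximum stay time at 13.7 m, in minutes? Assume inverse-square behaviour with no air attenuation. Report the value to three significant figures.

Intensity scales as (d₁/d₂)², so rate at 13.7 m:
1570 × (2.49/13.7)² = 1570 × 0.03303 = 51.86 mR/h.
Stay time = 150 mR ÷ 51.86 mR/h = 2.892 h = 173.5 min.

174 min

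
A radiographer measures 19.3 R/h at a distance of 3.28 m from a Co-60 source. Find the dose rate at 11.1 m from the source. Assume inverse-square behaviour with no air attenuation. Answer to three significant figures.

1.69 R/h

Using I₁d₁² = I₂d₂², the rate at 11.1 m is
(3.28/11.1)² = 0.08732, so 19.3 × 0.08732 = 1.685 R/h.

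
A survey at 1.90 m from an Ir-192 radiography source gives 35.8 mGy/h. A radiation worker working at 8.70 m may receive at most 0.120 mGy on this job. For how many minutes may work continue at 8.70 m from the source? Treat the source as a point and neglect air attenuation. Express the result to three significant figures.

4.22 min

By the inverse-square law, rate at 8.70 m:
(1.90/8.70)² = 0.04769, so 35.8 × 0.04769 = 1.707 mGy/h.
Stay time = 0.120 mGy ÷ 1.707 mGy/h = 0.07030 h = 4.218 min.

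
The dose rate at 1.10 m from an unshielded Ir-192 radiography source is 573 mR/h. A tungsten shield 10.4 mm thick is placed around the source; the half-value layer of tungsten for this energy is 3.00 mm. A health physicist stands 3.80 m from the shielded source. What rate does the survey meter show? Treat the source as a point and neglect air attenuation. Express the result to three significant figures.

Distance alone: (1.10/3.80)² = 0.08380, so 573 × 0.08380 = 48.02 mR/h.
Shield: 10.4/3.00 = 3.467 half-value layers → attenuation 2^(−3.467) = 0.09043.
Combined: 48.02 × 0.09043 = 4.342 mR/h.

4.34 mR/h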